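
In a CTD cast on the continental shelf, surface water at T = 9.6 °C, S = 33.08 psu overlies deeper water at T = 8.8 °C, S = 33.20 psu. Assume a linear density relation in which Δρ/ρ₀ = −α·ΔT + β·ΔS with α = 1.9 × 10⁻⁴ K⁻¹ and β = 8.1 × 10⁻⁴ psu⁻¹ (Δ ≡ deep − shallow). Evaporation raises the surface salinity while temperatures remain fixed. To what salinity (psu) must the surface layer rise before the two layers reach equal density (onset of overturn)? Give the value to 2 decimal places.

33.39 psu

Neutral buoyancy requires −α(T_deep − T_surf) + β(S_deep − S_surf′) = 0.
S_surf′ = S_deep − (α/β)·ΔT = 33.20 − (1.9 × 10⁻⁴/8.1 × 10⁻⁴)·(-0.8) = 33.3877 psu.
Increase required: 33.3877 − 33.08 = 0.3077 psu.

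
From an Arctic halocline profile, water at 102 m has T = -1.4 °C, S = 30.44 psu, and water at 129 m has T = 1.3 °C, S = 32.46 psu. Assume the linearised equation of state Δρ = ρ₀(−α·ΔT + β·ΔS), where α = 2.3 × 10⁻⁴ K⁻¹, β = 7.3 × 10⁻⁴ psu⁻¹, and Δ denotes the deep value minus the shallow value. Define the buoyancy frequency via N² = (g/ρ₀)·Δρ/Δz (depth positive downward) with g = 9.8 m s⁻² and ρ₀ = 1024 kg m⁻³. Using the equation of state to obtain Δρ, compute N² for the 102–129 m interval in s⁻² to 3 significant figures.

3.10 × 10⁻⁴ s⁻²

ΔT = +2.7 K, ΔS = +2.02 psu (deep − shallow).
Δρ/ρ₀ = −αΔT + βΔS = -6.21 × 10⁻⁴ + 1.4746 × 10⁻³ = 8.536 × 10⁻⁴, so Δρ ≈ 0.8741 kg m⁻³.
N² = (g/ρ₀)·Δρ/Δz = g·(Δρ/ρ₀)/Δz = 9.8 × 8.536 × 10⁻⁴ / 27 = 3.0983 × 10⁻⁴ s⁻² ≈ 3.10 × 10⁻⁴ s⁻².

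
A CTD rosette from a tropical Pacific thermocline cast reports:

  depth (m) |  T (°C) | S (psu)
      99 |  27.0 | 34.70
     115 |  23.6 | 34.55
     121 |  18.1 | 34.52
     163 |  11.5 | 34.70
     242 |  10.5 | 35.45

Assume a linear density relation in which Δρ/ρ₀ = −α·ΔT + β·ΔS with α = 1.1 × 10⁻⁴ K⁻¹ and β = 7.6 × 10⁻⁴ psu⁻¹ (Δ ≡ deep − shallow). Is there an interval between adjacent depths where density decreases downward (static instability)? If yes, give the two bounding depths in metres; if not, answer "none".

Evaluate Δρ/ρ₀ = −αΔT + βΔS across each adjacent pair:
  99–115 m: −αΔT+βΔS = −(1.1 × 10⁻⁴)(-3.4)+(7.6 × 10⁻⁴)(-0.15) = 2.6 × 10⁻⁴ → stable
  115–121 m: −αΔT+βΔS = −(1.1 × 10⁻⁴)(-5.5)+(7.6 × 10⁻⁴)(-0.03) = 5.8 × 10⁻⁴ → stable
  121–163 m: −αΔT+βΔS = −(1.1 × 10⁻⁴)(-6.6)+(7.6 × 10⁻⁴)(+0.18) = 8.6 × 10⁻⁴ → stable
  163–242 m: −αΔT+βΔS = −(1.1 × 10⁻⁴)(-1.0)+(7.6 × 10⁻⁴)(+0.75) = 6.8 × 10⁻⁴ → stable
Every interval has Δρ > 0: the column is stably stratified throughout.

none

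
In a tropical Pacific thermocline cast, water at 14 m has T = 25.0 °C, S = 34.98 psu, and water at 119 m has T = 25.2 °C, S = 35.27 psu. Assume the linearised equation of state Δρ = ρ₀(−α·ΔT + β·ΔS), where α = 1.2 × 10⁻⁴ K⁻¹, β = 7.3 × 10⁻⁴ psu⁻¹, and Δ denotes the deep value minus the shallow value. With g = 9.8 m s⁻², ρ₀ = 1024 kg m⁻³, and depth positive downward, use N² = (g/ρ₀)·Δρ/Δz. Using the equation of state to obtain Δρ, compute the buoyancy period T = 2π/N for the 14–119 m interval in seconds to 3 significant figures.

ΔT = +0.2 K, ΔS = +0.29 psu (deep − shallow).
Δρ/ρ₀ = −αΔT + βΔS = -2.40 × 10⁻⁵ + 2.117 × 10⁻⁴ = 1.877 × 10⁻⁴, so Δρ ≈ 0.1922 kg m⁻³.
N² = (g/ρ₀)·Δρ/Δz = g·(Δρ/ρ₀)/Δz = 9.8 × 1.877 × 10⁻⁴ / 105 = 1.7519 × 10⁻⁵ s⁻².
N = √(1.7519 × 10⁻⁵) = 4.1856 × 10⁻³ rad s⁻¹ → T = 2π/N = 1.5011 × 10³ s ≈ 1.50 × 10³ s.

1.50 × 10³ s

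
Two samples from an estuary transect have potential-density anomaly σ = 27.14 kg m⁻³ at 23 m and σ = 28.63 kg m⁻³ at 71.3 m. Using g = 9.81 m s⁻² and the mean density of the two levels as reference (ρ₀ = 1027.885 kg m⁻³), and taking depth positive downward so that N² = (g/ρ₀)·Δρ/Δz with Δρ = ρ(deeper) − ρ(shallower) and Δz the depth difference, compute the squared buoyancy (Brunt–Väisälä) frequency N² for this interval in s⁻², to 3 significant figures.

Δρ = 1028.63 − 1027.14 = 1.49 kg m⁻³ over Δz = 71.3 − 23 = 48.3 m.
N² = (9.81/1027.885) × (1.49/48.3) = 2.9442 × 10⁻⁴ s⁻² ≈ 2.94 × 10⁻⁴ s⁻².

2.94 × 10⁻⁴ s⁻²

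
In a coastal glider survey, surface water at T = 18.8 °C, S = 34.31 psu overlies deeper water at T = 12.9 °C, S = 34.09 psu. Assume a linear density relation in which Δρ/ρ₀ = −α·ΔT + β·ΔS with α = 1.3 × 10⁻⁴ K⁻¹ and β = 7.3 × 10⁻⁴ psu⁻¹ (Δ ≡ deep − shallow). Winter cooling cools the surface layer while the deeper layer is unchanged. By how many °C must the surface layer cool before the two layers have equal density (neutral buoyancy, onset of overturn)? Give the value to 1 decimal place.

4.7 °C

Neutral buoyancy requires Δρ = 0, i.e. −α(T_deep − T_surf′) + β(S_deep − S_surf) = 0.
T_surf′ = T_deep − (β/α)·ΔS = 12.9 − (7.3 × 10⁻⁴/1.3 × 10⁻⁴)·(-0.22) = 14.135 °C.
Cooling required: 18.8 − (14.135) = 4.665 °C.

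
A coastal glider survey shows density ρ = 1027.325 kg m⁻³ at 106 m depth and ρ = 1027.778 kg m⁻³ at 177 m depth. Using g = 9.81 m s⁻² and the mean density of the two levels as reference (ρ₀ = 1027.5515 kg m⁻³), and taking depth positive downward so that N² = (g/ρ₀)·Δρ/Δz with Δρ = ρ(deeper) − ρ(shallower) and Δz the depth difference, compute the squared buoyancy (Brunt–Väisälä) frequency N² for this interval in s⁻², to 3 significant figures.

6.09 × 10⁻⁵ s⁻²

Δρ = 1027.778 − 1027.325 = 0.453 kg m⁻³ over Δz = 177 − 106 = 71 m.
N² = (9.81/1027.5515) × (0.453/71) = 6.0912 × 10⁻⁵ s⁻² ≈ 6.09 × 10⁻⁵ s⁻².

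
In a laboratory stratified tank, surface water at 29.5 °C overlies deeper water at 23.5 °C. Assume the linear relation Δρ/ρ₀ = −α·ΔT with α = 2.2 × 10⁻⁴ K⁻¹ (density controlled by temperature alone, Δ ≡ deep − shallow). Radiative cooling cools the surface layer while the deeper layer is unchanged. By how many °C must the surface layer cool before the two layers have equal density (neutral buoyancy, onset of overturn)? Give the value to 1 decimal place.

With temperature the only control, equal density requires T_surf′ = T_deep.
T_surf′ = 23.5 °C.
Cooling required: 29.5 − 23.5 = 6.0 °C.

6.0 °C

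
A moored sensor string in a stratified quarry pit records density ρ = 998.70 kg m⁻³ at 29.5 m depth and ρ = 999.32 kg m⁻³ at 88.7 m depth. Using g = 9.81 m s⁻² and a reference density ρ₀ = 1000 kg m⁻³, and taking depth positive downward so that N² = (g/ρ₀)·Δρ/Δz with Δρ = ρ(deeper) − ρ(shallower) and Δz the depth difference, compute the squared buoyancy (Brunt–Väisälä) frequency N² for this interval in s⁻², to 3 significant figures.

Δρ = 999.32 − 998.70 = 0.62 kg m⁻³ over Δz = 88.7 − 29.5 = 59.2 m.
N² = (9.81/1000) × (0.62/59.2) = 1.0274 × 10⁻⁴ s⁻² ≈ 1.03 × 10⁻⁴ s⁻².

1.03 × 10⁻⁴ s⁻²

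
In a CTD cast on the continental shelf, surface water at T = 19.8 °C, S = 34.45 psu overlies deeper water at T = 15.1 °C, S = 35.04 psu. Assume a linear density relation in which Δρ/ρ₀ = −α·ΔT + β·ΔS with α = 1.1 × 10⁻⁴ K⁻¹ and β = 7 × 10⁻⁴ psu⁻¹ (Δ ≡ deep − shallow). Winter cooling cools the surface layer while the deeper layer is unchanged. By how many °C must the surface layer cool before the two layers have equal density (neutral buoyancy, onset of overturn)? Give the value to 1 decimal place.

Neutral buoyancy requires Δρ = 0, i.e. −α(T_deep − T_surf′) + β(S_deep − S_surf) = 0.
T_surf′ = T_deep − (β/α)·ΔS = 15.1 − (7 × 10⁻⁴/1.1 × 10⁻⁴)·(+0.59) = 11.345 °C.
Cooling required: 19.8 − (11.345) = 8.455 °C.

8.5 °C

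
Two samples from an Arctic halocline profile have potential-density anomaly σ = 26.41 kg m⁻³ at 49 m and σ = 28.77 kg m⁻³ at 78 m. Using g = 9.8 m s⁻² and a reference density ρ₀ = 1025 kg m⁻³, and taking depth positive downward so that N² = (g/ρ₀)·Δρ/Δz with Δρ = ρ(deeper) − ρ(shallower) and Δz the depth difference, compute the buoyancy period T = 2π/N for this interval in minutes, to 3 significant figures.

Δρ = 1028.77 − 1026.41 = 2.36 kg m⁻³ over Δz = 78 − 49 = 29 m.
N² = (9.8/1025) × (2.36/29) = 7.7807 × 10⁻⁴ s⁻².
N = √(7.7807 × 10⁻⁴) = 0.027894 rad s⁻¹, so T = 2π/N = 225.25 s = 3.7542 min ≈ 3.75 min.

3.75 min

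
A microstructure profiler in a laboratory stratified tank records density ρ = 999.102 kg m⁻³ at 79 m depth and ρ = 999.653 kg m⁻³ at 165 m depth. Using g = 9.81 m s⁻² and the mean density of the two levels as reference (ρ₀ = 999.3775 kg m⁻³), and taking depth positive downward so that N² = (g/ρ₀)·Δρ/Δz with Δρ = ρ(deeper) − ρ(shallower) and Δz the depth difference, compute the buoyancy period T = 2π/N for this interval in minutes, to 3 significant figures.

13.2 min

Δρ = 999.653 − 999.102 = 0.551 kg m⁻³ over Δz = 165 − 79 = 86 m.
N² = (9.81/999.3775) × (0.551/86) = 6.2892 × 10⁻⁵ s⁻².
N = √(6.2892 × 10⁻⁵) = 7.9304 × 10⁻³ rad s⁻¹, so T = 2π/N = 792.29 s = 13.205 min ≈ 13.2 min.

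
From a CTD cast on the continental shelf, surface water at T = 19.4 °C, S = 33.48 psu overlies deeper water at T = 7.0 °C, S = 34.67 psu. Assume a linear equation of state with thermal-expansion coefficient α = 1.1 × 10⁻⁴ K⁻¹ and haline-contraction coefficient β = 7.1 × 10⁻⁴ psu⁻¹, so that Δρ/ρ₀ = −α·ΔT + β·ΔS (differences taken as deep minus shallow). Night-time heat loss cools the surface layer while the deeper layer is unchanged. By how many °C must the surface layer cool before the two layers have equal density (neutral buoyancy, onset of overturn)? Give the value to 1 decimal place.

20.1 °C

Neutral buoyancy requires Δρ = 0, i.e. −α(T_deep − T_surf′) + β(S_deep − S_surf) = 0.
T_surf′ = T_deep − (β/α)·ΔS = 7.0 − (7.1 × 10⁻⁴/1.1 × 10⁻⁴)·(+1.19) = -0.681 °C.
Cooling required: 19.4 − (-0.681) = 20.081 °C.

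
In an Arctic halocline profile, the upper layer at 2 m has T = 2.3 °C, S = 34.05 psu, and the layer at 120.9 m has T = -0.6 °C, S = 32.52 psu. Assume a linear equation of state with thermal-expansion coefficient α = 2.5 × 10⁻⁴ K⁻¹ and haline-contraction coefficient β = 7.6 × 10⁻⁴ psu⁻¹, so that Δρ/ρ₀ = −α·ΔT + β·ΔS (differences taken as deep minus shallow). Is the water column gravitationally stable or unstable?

ΔT = -0.6 − 2.3 = -2.9 K and ΔS = 32.52 − 34.05 = -1.53 psu (deep − shallow).
−αΔT = 7.25 × 10⁻⁴; βΔS = -1.1628 × 10⁻³; sum Δρ/ρ₀ = -4.378 × 10⁻⁴.
Δρ/ρ₀ < 0, so Δρ < 0: deeper water is lighter → statically unstable; the column would overturn.

unstable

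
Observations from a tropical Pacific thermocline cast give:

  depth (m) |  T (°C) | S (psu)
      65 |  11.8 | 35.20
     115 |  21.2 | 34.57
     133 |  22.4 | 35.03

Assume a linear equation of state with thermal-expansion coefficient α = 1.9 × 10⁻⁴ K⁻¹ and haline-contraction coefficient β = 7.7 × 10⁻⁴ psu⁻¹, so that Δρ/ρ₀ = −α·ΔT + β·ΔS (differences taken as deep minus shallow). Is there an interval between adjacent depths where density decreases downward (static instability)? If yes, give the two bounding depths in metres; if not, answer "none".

65–115 m

Evaluate Δρ/ρ₀ = −αΔT + βΔS across each adjacent pair:
  65–115 m: −αΔT+βΔS = −(1.9 × 10⁻⁴)(+9.4)+(7.7 × 10⁻⁴)(-0.63) = -2.3 × 10⁻³ → UNSTABLE
  115–133 m: −αΔT+βΔS = −(1.9 × 10⁻⁴)(+1.2)+(7.7 × 10⁻⁴)(+0.46) = 1.3 × 10⁻⁴ → stable
The 65–115 m interval has Δρ < 0: lighter water underlies denser water.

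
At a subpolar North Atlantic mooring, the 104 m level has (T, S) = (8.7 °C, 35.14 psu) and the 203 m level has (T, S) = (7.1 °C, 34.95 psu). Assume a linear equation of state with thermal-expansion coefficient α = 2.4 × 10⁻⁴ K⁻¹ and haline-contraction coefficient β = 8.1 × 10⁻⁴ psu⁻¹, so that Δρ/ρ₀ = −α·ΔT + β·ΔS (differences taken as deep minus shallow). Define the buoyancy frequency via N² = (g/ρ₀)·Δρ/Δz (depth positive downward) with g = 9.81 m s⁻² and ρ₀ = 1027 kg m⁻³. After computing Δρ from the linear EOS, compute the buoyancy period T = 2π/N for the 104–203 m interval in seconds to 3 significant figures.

ΔT = -1.6 K, ΔS = -0.19 psu (deep − shallow).
Δρ/ρ₀ = −αΔT + βΔS = 3.84 × 10⁻⁴ − 1.539 × 10⁻⁴ = 2.301 × 10⁻⁴, so Δρ ≈ 0.2363 kg m⁻³.
N² = (g/ρ₀)·Δρ/Δz = g·(Δρ/ρ₀)/Δz = 9.81 × 2.301 × 10⁻⁴ / 99 = 2.2801 × 10⁻⁵ s⁻².
N = √(2.2801 × 10⁻⁵) = 4.7750 × 10⁻³ rad s⁻¹ → T = 2π/N = 1.3159 × 10³ s ≈ 1.32 × 10³ s.

1.32 × 10³ s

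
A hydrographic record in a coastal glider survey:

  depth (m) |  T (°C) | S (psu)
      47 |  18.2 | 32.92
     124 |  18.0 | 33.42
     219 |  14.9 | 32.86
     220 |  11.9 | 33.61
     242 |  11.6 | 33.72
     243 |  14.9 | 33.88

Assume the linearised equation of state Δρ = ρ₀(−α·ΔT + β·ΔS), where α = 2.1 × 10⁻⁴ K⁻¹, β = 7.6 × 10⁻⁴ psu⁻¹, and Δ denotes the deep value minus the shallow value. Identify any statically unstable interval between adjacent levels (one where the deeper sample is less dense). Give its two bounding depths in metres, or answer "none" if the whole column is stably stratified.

242–243 m

Evaluate Δρ/ρ₀ = −αΔT + βΔS across each adjacent pair:
  47–124 m: −αΔT+βΔS = −(2.1 × 10⁻⁴)(-0.2)+(7.6 × 10⁻⁴)(+0.50) = 4.2 × 10⁻⁴ → stable
  124–219 m: −αΔT+βΔS = −(2.1 × 10⁻⁴)(-3.1)+(7.6 × 10⁻⁴)(-0.56) = 2.3 × 10⁻⁴ → stable
  219–220 m: −αΔT+βΔS = −(2.1 × 10⁻⁴)(-3.0)+(7.6 × 10⁻⁴)(+0.75) = 1.2 × 10⁻³ → stable
  220–242 m: −αΔT+βΔS = −(2.1 × 10⁻⁴)(-0.3)+(7.6 × 10⁻⁴)(+0.11) = 1.5 × 10⁻⁴ → stable
  242–243 m: −αΔT+βΔS = −(2.1 × 10⁻⁴)(+3.3)+(7.6 × 10⁻⁴)(+0.16) = -5.7 × 10⁻⁴ → UNSTABLE
The 242–243 m interval has Δρ < 0: lighter water underlies denser water.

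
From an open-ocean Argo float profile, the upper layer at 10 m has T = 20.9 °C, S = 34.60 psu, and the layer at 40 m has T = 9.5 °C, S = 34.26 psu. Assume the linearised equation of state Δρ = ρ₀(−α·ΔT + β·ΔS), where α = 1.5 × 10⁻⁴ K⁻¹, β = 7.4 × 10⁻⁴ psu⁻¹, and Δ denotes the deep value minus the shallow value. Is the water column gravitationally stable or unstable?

stable

ΔT = 9.5 − 20.9 = -11.4 K and ΔS = 34.26 − 34.60 = -0.34 psu (deep − shallow).
−αΔT = 1.71 × 10⁻³; βΔS = -2.516 × 10⁻⁴; sum Δρ/ρ₀ = 1.4584 × 10⁻³.
Δρ/ρ₀ > 0, so Δρ > 0: deeper water is denser → statically stable.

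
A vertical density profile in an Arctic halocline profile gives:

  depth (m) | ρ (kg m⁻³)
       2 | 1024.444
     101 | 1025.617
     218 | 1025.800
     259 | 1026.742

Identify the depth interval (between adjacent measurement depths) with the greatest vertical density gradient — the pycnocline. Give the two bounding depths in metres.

218–259 m

Compute the density gradient over each adjacent pair:
  2–101 m: Δρ/Δz = 1.173/99 = 0.012 kg m⁻⁴
  101–218 m: Δρ/Δz = 0.183/117 = 1.6 × 10⁻³ kg m⁻⁴
  218–259 m: Δρ/Δz = 0.942/41 = 0.023 kg m⁻⁴
The largest gradient is in the 218–259 m interval — the pycnocline.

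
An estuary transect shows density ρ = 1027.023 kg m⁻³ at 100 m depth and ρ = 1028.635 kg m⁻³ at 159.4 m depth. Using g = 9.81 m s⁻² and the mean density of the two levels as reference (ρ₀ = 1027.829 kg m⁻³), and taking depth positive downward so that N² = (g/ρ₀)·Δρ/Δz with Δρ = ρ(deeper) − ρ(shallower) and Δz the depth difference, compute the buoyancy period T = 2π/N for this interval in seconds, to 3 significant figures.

Δρ = 1028.635 − 1027.023 = 1.612 kg m⁻³ over Δz = 159.4 − 100 = 59.4 m.
N² = (9.81/1027.829) × (1.612/59.4) = 2.5902 × 10⁻⁴ s⁻².
N = √(2.5902 × 10⁻⁴) = 0.016094 rad s⁻¹, so T = 2π/N = 390.41 s ≈ 390 s.
Since Δρ > 0 the layer is stably stratified.

390 s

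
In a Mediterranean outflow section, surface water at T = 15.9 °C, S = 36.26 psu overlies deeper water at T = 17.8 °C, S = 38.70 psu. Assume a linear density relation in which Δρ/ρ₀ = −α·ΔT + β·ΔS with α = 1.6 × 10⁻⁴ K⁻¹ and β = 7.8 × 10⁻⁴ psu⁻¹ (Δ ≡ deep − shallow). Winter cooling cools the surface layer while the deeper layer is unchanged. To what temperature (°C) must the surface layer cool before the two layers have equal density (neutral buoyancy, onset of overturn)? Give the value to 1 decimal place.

Neutral buoyancy requires Δρ = 0, i.e. −α(T_deep − T_surf′) + β(S_deep − S_surf) = 0.
T_surf′ = T_deep − (β/α)·ΔS = 17.8 − (7.8 × 10⁻⁴/1.6 × 10⁻⁴)·(+2.44) = 5.905 °C.
Cooling required: 15.9 − (5.905) = 9.995 °C.

5.9 °C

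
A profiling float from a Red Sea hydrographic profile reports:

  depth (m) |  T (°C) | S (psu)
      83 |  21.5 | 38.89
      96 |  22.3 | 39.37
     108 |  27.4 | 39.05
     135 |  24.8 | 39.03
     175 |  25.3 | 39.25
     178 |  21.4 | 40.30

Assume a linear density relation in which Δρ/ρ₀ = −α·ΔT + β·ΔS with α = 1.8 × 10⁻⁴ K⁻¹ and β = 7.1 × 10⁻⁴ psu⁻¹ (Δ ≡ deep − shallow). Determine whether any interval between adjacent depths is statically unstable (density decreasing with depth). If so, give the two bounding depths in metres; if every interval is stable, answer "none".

Evaluate Δρ/ρ₀ = −αΔT + βΔS across each adjacent pair:
  83–96 m: −αΔT+βΔS = −(1.8 × 10⁻⁴)(+0.8)+(7.1 × 10⁻⁴)(+0.48) = 2.0 × 10⁻⁴ → stable
  96–108 m: −αΔT+βΔS = −(1.8 × 10⁻⁴)(+5.1)+(7.1 × 10⁻⁴)(-0.32) = -1.1 × 10⁻³ → UNSTABLE
  108–135 m: −αΔT+βΔS = −(1.8 × 10⁻⁴)(-2.6)+(7.1 × 10⁻⁴)(-0.02) = 4.5 × 10⁻⁴ → stable
  135–175 m: −αΔT+βΔS = −(1.8 × 10⁻⁴)(+0.5)+(7.1 × 10⁻⁴)(+0.22) = 6.6 × 10⁻⁵ → stable
  175–178 m: −αΔT+βΔS = −(1.8 × 10⁻⁴)(-3.9)+(7.1 × 10⁻⁴)(+1.05) = 1.4 × 10⁻³ → stable
The 96–108 m interval has Δρ < 0: lighter water underlies denser water.

96–108 m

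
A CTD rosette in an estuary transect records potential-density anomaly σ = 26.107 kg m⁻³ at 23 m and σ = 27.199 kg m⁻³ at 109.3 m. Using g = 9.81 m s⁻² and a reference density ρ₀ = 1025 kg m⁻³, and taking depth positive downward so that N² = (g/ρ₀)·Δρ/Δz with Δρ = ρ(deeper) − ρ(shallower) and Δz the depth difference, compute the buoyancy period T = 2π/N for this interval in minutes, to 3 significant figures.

Δρ = 1027.199 − 1026.107 = 1.092 kg m⁻³ over Δz = 109.3 − 23 = 86.3 m.
N² = (9.81/1025) × (1.092/86.3) = 1.2110 × 10⁻⁴ s⁻².
N = √(1.2110 × 10⁻⁴) = 0.011005 rad s⁻¹, so T = 2π/N = 570.94 s = 9.5157 min ≈ 9.52 min.

9.52 min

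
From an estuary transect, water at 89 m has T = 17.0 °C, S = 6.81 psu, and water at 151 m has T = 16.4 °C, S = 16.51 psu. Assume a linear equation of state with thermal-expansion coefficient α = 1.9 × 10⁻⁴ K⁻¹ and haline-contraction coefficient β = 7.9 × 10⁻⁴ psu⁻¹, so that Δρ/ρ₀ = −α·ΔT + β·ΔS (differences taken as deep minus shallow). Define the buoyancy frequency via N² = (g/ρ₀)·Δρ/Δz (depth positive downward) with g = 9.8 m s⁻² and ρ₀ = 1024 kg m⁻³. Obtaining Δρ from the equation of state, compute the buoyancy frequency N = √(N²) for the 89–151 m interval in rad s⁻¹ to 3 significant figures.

ΔT = -0.6 K, ΔS = +9.70 psu (deep − shallow).
Δρ/ρ₀ = −αΔT + βΔS = 1.14 × 10⁻⁴ + 7.663 × 10⁻³ = 7.777 × 10⁻³, so Δρ ≈ 7.964 kg m⁻³.
N² = (g/ρ₀)·Δρ/Δz = g·(Δρ/ρ₀)/Δz = 9.8 × 7.777 × 10⁻³ / 62 = 1.2293 × 10⁻³ s⁻².
N = √(1.2293 × 10⁻³) = 0.035061 rad s⁻¹ ≈ 0.0351 rad s⁻¹.

0.0351 rad s⁻¹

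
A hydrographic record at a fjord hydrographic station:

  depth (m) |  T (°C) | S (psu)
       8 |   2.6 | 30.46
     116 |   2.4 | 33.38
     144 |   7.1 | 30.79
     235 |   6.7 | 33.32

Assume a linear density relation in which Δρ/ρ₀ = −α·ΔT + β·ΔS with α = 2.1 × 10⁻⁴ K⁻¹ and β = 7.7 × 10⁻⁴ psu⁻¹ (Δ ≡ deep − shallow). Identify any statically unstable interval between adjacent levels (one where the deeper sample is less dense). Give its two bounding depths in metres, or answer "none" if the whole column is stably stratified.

116–144 m

Evaluate Δρ/ρ₀ = −αΔT + βΔS across each adjacent pair:
  8–116 m: −αΔT+βΔS = −(2.1 × 10⁻⁴)(-0.2)+(7.7 × 10⁻⁴)(+2.92) = 2.3 × 10⁻³ → stable
  116–144 m: −αΔT+βΔS = −(2.1 × 10⁻⁴)(+4.7)+(7.7 × 10⁻⁴)(-2.59) = -3.0 × 10⁻³ → UNSTABLE
  144–235 m: −αΔT+βΔS = −(2.1 × 10⁻⁴)(-0.4)+(7.7 × 10⁻⁴)(+2.53) = 2.0 × 10⁻³ → stable
The 116–144 m interval has Δρ < 0: lighter water underlies denser water.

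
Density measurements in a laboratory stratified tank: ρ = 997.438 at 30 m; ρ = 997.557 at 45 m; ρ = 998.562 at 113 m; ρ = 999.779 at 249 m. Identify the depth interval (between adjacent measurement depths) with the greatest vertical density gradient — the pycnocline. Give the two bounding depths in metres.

45–113 m

Compute the density gradient over each adjacent pair:
  30–45 m: Δρ/Δz = 0.119/15 = 7.9 × 10⁻³ kg m⁻⁴
  45–113 m: Δρ/Δz = 1.005/68 = 0.015 kg m⁻⁴
  113–249 m: Δρ/Δz = 1.217/136 = 8.9 × 10⁻³ kg m⁻⁴
The largest gradient is in the 45–113 m interval — the pycnocline.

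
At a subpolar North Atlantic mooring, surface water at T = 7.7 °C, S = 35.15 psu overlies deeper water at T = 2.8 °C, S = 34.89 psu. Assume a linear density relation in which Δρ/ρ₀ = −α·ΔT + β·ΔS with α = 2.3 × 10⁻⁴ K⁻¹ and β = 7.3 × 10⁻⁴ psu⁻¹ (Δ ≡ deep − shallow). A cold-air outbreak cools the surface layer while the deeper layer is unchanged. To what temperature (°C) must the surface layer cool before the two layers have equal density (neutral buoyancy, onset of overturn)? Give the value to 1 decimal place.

Neutral buoyancy requires Δρ = 0, i.e. −α(T_deep − T_surf′) + β(S_deep − S_surf) = 0.
T_surf′ = T_deep − (β/α)·ΔS = 2.8 − (7.3 × 10⁻⁴/2.3 × 10⁻⁴)·(-0.26) = 3.625 °C.
Cooling required: 7.7 − (3.625) = 4.075 °C.

3.6 °C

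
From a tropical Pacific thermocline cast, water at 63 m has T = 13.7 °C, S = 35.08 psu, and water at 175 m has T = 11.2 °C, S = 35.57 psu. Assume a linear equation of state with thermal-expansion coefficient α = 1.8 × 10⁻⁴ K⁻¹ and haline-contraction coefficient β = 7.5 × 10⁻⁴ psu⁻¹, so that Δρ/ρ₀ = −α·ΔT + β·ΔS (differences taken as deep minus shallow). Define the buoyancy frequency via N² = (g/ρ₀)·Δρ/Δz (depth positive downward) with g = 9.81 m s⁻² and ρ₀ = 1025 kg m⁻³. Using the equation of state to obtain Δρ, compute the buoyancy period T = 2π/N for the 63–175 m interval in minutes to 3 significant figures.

ΔT = -2.5 K, ΔS = +0.49 psu (deep − shallow).
Δρ/ρ₀ = −αΔT + βΔS = 4.50 × 10⁻⁴ + 3.675 × 10⁻⁴ = 8.175 × 10⁻⁴, so Δρ ≈ 0.8379 kg m⁻³.
N² = (g/ρ₀)·Δρ/Δz = g·(Δρ/ρ₀)/Δz = 9.81 × 8.175 × 10⁻⁴ / 112 = 7.1604 × 10⁻⁵ s⁻².
N = √(7.1604 × 10⁻⁵) = 8.4619 × 10⁻³ rad s⁻¹ → T = 2π/N = 742.53 s = 12.375 min ≈ 12.4 min.

12.4 min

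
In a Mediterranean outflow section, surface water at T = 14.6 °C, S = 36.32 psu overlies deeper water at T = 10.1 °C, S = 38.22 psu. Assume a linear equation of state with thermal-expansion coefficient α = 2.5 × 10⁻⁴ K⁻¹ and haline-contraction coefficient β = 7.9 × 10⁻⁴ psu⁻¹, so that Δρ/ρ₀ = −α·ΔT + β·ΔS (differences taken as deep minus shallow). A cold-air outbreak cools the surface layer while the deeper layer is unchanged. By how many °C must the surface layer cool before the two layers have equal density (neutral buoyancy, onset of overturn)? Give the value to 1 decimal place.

10.5 °C

Neutral buoyancy requires Δρ = 0, i.e. −α(T_deep − T_surf′) + β(S_deep − S_surf) = 0.
T_surf′ = T_deep − (β/α)·ΔS = 10.1 − (7.9 × 10⁻⁴/2.5 × 10⁻⁴)·(+1.90) = 4.096 °C.
Cooling required: 14.6 − (4.096) = 10.504 °C.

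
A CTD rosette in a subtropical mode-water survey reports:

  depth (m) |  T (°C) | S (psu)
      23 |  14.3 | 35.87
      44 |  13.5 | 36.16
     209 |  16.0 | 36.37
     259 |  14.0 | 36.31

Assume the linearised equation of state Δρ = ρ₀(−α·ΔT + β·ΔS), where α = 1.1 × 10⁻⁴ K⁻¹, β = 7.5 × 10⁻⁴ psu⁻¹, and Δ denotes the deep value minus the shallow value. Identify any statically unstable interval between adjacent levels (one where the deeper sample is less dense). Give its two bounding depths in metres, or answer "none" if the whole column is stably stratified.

Evaluate Δρ/ρ₀ = −αΔT + βΔS across each adjacent pair:
  23–44 m: −αΔT+βΔS = −(1.1 × 10⁻⁴)(-0.8)+(7.5 × 10⁻⁴)(+0.29) = 3.1 × 10⁻⁴ → stable
  44–209 m: −αΔT+βΔS = −(1.1 × 10⁻⁴)(+2.5)+(7.5 × 10⁻⁴)(+0.21) = -1.2 × 10⁻⁴ → UNSTABLE
  209–259 m: −αΔT+βΔS = −(1.1 × 10⁻⁴)(-2.0)+(7.5 × 10⁻⁴)(-0.06) = 1.8 × 10⁻⁴ → stable
The 44–209 m interval has Δρ < 0: lighter water underlies denser water.

44–209 m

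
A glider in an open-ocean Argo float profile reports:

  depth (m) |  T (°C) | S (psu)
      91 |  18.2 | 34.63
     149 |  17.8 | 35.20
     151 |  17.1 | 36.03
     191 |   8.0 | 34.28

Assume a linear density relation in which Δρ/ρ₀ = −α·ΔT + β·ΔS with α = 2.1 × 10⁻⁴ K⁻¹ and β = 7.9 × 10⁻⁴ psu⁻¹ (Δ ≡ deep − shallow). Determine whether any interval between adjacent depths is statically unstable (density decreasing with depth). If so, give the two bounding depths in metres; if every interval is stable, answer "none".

none

Evaluate Δρ/ρ₀ = −αΔT + βΔS across each adjacent pair:
  91–149 m: −αΔT+βΔS = −(2.1 × 10⁻⁴)(-0.4)+(7.9 × 10⁻⁴)(+0.57) = 5.3 × 10⁻⁴ → stable
  149–151 m: −αΔT+βΔS = −(2.1 × 10⁻⁴)(-0.7)+(7.9 × 10⁻⁴)(+0.83) = 8.0 × 10⁻⁴ → stable
  151–191 m: −αΔT+βΔS = −(2.1 × 10⁻⁴)(-9.1)+(7.9 × 10⁻⁴)(-1.75) = 5.3 × 10⁻⁴ → stable
Every interval has Δρ > 0: the column is stably stratified throughout.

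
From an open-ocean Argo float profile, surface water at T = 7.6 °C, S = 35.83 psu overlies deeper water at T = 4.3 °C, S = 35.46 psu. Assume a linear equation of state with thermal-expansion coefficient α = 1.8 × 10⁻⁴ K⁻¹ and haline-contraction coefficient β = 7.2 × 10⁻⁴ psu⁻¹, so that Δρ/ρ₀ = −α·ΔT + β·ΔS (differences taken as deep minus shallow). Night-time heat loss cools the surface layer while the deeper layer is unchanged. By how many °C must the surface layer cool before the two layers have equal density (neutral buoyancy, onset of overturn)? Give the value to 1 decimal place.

Neutral buoyancy requires Δρ = 0, i.e. −α(T_deep − T_surf′) + β(S_deep − S_surf) = 0.
T_surf′ = T_deep − (β/α)·ΔS = 4.3 − (7.2 × 10⁻⁴/1.8 × 10⁻⁴)·(-0.37) = 5.780 °C.
Cooling required: 7.6 − (5.780) = 1.820 °C.

1.8 °C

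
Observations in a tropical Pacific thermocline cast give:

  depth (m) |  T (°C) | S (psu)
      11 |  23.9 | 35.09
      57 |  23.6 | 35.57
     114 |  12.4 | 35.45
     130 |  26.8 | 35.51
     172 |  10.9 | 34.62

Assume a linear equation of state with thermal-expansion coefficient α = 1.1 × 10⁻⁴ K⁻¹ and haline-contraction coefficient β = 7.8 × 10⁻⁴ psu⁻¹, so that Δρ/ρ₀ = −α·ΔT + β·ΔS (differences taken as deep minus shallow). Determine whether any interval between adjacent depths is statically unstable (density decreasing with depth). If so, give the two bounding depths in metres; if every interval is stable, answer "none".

114–130 m

Evaluate Δρ/ρ₀ = −αΔT + βΔS across each adjacent pair:
  11–57 m: −αΔT+βΔS = −(1.1 × 10⁻⁴)(-0.3)+(7.8 × 10⁻⁴)(+0.48) = 4.1 × 10⁻⁴ → stable
  57–114 m: −αΔT+βΔS = −(1.1 × 10⁻⁴)(-11.2)+(7.8 × 10⁻⁴)(-0.12) = 1.1 × 10⁻³ → stable
  114–130 m: −αΔT+βΔS = −(1.1 × 10⁻⁴)(+14.4)+(7.8 × 10⁻⁴)(+0.06) = -1.5 × 10⁻³ → UNSTABLE
  130–172 m: −αΔT+βΔS = −(1.1 × 10⁻⁴)(-15.9)+(7.8 × 10⁻⁴)(-0.89) = 1.1 × 10⁻³ → stable
The 114–130 m interval has Δρ < 0: lighter water underlies denser water.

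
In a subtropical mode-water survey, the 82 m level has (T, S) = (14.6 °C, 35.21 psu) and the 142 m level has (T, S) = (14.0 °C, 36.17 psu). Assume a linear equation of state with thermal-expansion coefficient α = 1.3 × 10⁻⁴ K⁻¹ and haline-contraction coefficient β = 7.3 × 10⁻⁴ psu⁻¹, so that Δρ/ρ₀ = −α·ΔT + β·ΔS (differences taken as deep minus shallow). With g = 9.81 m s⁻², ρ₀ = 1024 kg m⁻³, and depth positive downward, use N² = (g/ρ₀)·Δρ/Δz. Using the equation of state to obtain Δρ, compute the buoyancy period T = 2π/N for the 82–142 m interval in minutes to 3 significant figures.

9.28 min

ΔT = -0.6 K, ΔS = +0.96 psu (deep − shallow).
Δρ/ρ₀ = −αΔT + βΔS = 7.80 × 10⁻⁵ + 7.008 × 10⁻⁴ = 7.788 × 10⁻⁴, so Δρ ≈ 0.7975 kg m⁻³.
N² = (g/ρ₀)·Δρ/Δz = g·(Δρ/ρ₀)/Δz = 9.81 × 7.788 × 10⁻⁴ / 60 = 1.2733 × 10⁻⁴ s⁻².
N = √(1.2733 × 10⁻⁴) = 0.011284 rad s⁻¹ → T = 2π/N = 556.82 s = 9.2803 min ≈ 9.28 min.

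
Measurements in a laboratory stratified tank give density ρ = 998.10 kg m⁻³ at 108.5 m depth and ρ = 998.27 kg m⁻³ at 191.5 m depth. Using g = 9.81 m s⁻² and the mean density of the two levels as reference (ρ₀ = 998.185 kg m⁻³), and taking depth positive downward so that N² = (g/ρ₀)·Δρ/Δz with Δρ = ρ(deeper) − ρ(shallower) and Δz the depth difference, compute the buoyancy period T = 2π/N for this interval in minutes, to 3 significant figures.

23.3 min

Δρ = 998.27 − 998.10 = 0.17 kg m⁻³ over Δz = 191.5 − 108.5 = 83 m.
N² = (9.81/998.185) × (0.17/83) = 2.0129 × 10⁻⁵ s⁻².
N = √(2.0129 × 10⁻⁵) = 4.4865 × 10⁻³ rad s⁻¹, so T = 2π/N = 1.4005 × 10³ s = 23.342 min ≈ 23.3 min.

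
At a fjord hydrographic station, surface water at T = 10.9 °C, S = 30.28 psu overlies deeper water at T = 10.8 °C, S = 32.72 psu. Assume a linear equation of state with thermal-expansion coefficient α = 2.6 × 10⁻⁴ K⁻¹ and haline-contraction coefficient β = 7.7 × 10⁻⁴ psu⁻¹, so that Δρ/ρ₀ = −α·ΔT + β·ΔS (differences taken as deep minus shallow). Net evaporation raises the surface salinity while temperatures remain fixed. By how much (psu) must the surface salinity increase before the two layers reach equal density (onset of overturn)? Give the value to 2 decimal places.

2.47 psu

Neutral buoyancy requires −α(T_deep − T_surf) + β(S_deep − S_surf′) = 0.
S_surf′ = S_deep − (α/β)·ΔT = 32.72 − (2.6 × 10⁻⁴/7.7 × 10⁻⁴)·(-0.1) = 32.7538 psu.
Increase required: 32.7538 − 30.28 = 2.4738 psu.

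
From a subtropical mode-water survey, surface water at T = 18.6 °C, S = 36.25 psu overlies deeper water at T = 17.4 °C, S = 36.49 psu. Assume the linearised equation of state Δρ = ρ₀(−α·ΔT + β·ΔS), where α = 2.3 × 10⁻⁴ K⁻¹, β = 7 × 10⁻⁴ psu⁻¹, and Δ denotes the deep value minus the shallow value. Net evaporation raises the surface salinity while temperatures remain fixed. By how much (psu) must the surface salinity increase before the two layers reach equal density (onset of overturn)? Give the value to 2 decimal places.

Neutral buoyancy requires −α(T_deep − T_surf) + β(S_deep − S_surf′) = 0.
S_surf′ = S_deep − (α/β)·ΔT = 36.49 − (2.3 × 10⁻⁴/7 × 10⁻⁴)·(-1.2) = 36.8843 psu.
Increase required: 36.8843 − 36.25 = 0.6343 psu.

0.63 psu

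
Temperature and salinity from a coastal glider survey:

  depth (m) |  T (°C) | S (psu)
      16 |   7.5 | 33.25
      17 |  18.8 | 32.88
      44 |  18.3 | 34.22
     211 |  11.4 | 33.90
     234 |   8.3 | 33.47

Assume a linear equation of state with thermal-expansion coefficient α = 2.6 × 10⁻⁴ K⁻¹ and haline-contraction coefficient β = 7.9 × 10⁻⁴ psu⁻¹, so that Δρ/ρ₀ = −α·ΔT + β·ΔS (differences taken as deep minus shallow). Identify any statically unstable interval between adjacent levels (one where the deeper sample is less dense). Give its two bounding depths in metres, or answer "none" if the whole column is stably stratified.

Evaluate Δρ/ρ₀ = −αΔT + βΔS across each adjacent pair:
  16–17 m: −αΔT+βΔS = −(2.6 × 10⁻⁴)(+11.3)+(7.9 × 10⁻⁴)(-0.37) = -3.2 × 10⁻³ → UNSTABLE
  17–44 m: −αΔT+βΔS = −(2.6 × 10⁻⁴)(-0.5)+(7.9 × 10⁻⁴)(+1.34) = 1.2 × 10⁻³ → stable
  44–211 m: −αΔT+βΔS = −(2.6 × 10⁻⁴)(-6.9)+(7.9 × 10⁻⁴)(-0.32) = 1.5 × 10⁻³ → stable
  211–234 m: −αΔT+βΔS = −(2.6 × 10⁻⁴)(-3.1)+(7.9 × 10⁻⁴)(-0.43) = 4.7 × 10⁻⁴ → stable
The 16–17 m interval has Δρ < 0: lighter water underlies denser water.

16–17 m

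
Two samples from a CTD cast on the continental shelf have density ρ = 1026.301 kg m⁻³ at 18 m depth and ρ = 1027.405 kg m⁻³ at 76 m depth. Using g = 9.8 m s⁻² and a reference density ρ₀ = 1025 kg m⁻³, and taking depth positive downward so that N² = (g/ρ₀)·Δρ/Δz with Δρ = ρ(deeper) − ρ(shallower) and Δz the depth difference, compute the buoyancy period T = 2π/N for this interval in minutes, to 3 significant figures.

7.76 min

Δρ = 1027.405 − 1026.301 = 1.104 kg m⁻³ over Δz = 76 − 18 = 58 m.
N² = (9.8/1025) × (1.104/58) = 1.8199 × 10⁻⁴ s⁻².
N = √(1.8199 × 10⁻⁴) = 0.013490 rad s⁻¹, so T = 2π/N = 465.77 s = 7.7628 min ≈ 7.76 min.
A positive N² confirms static stability across the interval.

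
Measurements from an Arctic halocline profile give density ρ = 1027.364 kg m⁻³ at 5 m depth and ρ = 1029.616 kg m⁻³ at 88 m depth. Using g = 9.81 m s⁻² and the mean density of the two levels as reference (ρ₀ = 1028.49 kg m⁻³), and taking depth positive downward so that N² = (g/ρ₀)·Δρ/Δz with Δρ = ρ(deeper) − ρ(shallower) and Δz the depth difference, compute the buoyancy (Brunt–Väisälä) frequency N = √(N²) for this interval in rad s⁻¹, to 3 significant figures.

Δρ = 1029.616 − 1027.364 = 2.252 kg m⁻³ over Δz = 88 − 5 = 83 m.
N² = (9.81/1028.49) × (2.252/83) = 2.5880 × 10⁻⁴ s⁻².
N = √(2.5880 × 10⁻⁴) = 0.016087 rad s⁻¹ ≈ 0.0161 rad s⁻¹.
Since Δρ > 0 the layer is stably stratified.

0.0161 rad s⁻¹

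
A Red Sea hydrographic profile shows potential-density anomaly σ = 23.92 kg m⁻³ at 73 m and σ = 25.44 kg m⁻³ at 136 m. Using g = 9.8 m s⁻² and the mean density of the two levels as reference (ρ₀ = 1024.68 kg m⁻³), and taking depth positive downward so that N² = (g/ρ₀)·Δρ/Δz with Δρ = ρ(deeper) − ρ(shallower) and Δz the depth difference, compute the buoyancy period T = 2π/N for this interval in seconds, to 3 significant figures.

414 s

Δρ = 1025.44 − 1023.92 = 1.52 kg m⁻³ over Δz = 136 − 73 = 63 m.
N² = (9.8/1024.68) × (1.52/63) = 2.3075 × 10⁻⁴ s⁻².
N = √(2.3075 × 10⁻⁴) = 0.015190 rad s⁻¹, so T = 2π/N = 413.64 s ≈ 414 s.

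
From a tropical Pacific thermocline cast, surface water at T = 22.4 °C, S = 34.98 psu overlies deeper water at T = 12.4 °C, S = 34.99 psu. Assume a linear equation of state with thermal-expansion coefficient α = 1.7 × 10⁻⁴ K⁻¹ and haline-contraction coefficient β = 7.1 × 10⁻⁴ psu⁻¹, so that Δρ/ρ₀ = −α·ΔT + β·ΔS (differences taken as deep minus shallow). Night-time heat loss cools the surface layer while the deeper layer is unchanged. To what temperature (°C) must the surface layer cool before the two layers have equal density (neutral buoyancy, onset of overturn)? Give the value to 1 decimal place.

Neutral buoyancy requires Δρ = 0, i.e. −α(T_deep − T_surf′) + β(S_deep − S_surf) = 0.
T_surf′ = T_deep − (β/α)·ΔS = 12.4 − (7.1 × 10⁻⁴/1.7 × 10⁻⁴)·(+0.01) = 12.358 °C.
Cooling required: 22.4 − (12.358) = 10.042 °C.

12.4 °C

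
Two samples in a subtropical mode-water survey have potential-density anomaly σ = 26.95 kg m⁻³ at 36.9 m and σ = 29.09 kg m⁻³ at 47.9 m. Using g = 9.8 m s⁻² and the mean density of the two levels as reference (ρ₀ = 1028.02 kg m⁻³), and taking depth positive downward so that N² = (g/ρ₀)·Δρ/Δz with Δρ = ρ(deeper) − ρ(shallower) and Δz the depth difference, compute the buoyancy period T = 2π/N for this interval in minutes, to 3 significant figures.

Δρ = 1029.09 − 1026.95 = 2.14 kg m⁻³ over Δz = 47.9 − 36.9 = 11 m.
N² = (9.8/1028.02) × (2.14/11) = 1.8546 × 10⁻³ s⁻².
N = √(1.8546 × 10⁻³) = 0.043065 rad s⁻¹, so T = 2π/N = 145.90 s = 2.4317 min ≈ 2.43 min.

2.43 min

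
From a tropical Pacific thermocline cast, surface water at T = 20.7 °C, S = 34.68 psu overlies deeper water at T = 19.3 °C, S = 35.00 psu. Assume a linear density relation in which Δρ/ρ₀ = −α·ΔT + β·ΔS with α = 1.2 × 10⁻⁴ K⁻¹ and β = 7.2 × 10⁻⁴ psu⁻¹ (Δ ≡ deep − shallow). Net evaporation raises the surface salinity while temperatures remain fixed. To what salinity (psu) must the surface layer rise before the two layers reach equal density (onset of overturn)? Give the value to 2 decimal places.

35.23 psu

Neutral buoyancy requires −α(T_deep − T_surf) + β(S_deep − S_surf′) = 0.
S_surf′ = S_deep − (α/β)·ΔT = 35.00 − (1.2 × 10⁻⁴/7.2 × 10⁻⁴)·(-1.4) = 35.2333 psu.
Increase required: 35.2333 − 34.68 = 0.5533 psu.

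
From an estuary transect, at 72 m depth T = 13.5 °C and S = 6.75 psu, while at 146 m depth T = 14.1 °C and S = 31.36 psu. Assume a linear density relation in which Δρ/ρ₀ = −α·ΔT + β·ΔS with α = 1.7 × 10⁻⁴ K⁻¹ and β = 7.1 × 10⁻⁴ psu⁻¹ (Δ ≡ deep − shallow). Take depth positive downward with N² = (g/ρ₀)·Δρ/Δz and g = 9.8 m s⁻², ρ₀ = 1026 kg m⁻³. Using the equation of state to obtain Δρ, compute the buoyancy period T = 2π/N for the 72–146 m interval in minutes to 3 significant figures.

ΔT = +0.6 K, ΔS = +24.61 psu (deep − shallow).
Δρ/ρ₀ = −αΔT + βΔS = -1.02 × 10⁻⁴ + 0.0174731 = 0.0173711, so Δρ ≈ 17.82 kg m⁻³.
N² = (g/ρ₀)·Δρ/Δz = g·(Δρ/ρ₀)/Δz = 9.8 × 0.0173711 / 74 = 2.3005 × 10⁻³ s⁻².
N = √(2.3005 × 10⁻³) = 0.047964 rad s⁻¹ → T = 2π/N = 131.00 s = 2.1833 min ≈ 2.18 min.

2.18 min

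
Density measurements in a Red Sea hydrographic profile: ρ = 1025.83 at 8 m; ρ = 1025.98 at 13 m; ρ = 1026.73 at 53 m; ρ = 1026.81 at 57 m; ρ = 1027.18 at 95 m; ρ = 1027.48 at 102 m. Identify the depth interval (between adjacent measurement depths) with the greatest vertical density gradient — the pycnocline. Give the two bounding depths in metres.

95–102 m

Compute the density gradient over each adjacent pair:
  8–13 m: Δρ/Δz = 0.15/5 = 0.030 kg m⁻⁴
  13–53 m: Δρ/Δz = 0.75/40 = 0.019 kg m⁻⁴
  53–57 m: Δρ/Δz = 0.08/4 = 0.020 kg m⁻⁴
  57–95 m: Δρ/Δz = 0.37/38 = 9.7 × 10⁻³ kg m⁻⁴
  95–102 m: Δρ/Δz = 0.30/7 = 0.043 kg m⁻⁴
The largest gradient is in the 95–102 m interval — the pycnocline.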